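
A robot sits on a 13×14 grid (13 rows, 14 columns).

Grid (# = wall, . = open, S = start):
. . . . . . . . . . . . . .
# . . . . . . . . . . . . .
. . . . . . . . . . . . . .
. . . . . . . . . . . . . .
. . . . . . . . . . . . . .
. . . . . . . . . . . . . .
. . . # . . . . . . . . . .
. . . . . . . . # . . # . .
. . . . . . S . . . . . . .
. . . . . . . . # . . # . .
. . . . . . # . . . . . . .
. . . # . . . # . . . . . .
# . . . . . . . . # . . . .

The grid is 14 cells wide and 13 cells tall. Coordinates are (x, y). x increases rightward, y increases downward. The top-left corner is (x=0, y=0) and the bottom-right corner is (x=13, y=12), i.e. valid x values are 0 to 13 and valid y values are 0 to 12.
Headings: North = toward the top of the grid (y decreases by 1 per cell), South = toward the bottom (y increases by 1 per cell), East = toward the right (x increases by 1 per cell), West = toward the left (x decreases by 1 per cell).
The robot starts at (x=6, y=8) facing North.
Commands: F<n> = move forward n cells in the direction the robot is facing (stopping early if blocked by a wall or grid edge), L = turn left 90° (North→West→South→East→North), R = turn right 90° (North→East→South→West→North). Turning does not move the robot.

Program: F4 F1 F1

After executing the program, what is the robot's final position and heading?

Start: (x=6, y=8), facing North
  F4: move forward 4, now at (x=6, y=4)
  F1: move forward 1, now at (x=6, y=3)
  F1: move forward 1, now at (x=6, y=2)
Final: (x=6, y=2), facing North

Answer: Final position: (x=6, y=2), facing North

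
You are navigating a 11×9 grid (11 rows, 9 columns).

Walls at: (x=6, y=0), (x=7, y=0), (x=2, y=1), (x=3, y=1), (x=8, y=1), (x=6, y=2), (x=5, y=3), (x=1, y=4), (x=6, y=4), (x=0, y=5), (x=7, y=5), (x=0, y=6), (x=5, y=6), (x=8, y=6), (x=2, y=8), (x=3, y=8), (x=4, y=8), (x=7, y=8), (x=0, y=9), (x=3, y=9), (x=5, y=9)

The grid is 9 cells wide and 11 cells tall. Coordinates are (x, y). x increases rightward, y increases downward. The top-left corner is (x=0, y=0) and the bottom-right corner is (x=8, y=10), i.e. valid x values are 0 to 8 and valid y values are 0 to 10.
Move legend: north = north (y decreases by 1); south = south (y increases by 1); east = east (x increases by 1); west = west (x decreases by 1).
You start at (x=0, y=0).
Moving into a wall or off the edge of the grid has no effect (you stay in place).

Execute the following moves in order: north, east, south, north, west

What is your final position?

Answer: Final position: (x=0, y=0)

Derivation:
Start: (x=0, y=0)
  north (north): blocked, stay at (x=0, y=0)
  east (east): (x=0, y=0) -> (x=1, y=0)
  south (south): (x=1, y=0) -> (x=1, y=1)
  north (north): (x=1, y=1) -> (x=1, y=0)
  west (west): (x=1, y=0) -> (x=0, y=0)
Final: (x=0, y=0)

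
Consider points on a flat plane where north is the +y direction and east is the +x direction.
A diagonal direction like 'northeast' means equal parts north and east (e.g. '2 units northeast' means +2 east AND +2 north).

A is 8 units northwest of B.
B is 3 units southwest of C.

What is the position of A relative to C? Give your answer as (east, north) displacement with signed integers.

Answer: A is at (east=-11, north=5) relative to C.

Derivation:
Place C at the origin (east=0, north=0).
  B is 3 units southwest of C: delta (east=-3, north=-3); B at (east=-3, north=-3).
  A is 8 units northwest of B: delta (east=-8, north=+8); A at (east=-11, north=5).
Therefore A relative to C: (east=-11, north=5).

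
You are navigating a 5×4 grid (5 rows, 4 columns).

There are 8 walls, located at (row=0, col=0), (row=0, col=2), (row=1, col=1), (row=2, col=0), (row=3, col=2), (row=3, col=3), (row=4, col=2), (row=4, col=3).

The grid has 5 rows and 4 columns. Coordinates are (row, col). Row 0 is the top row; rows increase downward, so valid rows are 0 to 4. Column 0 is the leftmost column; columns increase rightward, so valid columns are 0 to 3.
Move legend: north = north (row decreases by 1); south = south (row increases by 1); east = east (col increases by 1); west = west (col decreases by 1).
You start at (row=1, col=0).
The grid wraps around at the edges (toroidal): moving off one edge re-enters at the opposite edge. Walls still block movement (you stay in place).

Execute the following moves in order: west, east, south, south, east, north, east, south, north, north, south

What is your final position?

Start: (row=1, col=0)
  west (west): (row=1, col=0) -> (row=1, col=3)
  east (east): (row=1, col=3) -> (row=1, col=0)
  south (south): blocked, stay at (row=1, col=0)
  south (south): blocked, stay at (row=1, col=0)
  east (east): blocked, stay at (row=1, col=0)
  north (north): blocked, stay at (row=1, col=0)
  east (east): blocked, stay at (row=1, col=0)
  south (south): blocked, stay at (row=1, col=0)
  north (north): blocked, stay at (row=1, col=0)
  north (north): blocked, stay at (row=1, col=0)
  south (south): blocked, stay at (row=1, col=0)
Final: (row=1, col=0)

Answer: Final position: (row=1, col=0)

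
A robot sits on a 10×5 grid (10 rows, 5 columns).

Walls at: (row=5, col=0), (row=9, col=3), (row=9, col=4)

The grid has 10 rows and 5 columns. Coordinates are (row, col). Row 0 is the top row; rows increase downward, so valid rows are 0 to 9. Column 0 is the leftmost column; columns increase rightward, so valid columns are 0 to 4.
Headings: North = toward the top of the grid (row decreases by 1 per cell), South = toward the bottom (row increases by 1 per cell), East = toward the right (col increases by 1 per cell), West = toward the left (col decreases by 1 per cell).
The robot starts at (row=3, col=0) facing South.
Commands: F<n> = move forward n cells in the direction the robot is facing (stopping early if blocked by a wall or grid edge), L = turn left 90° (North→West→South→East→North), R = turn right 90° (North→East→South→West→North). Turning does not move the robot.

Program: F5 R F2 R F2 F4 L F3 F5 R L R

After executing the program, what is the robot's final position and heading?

Start: (row=3, col=0), facing South
  F5: move forward 1/5 (blocked), now at (row=4, col=0)
  R: turn right, now facing West
  F2: move forward 0/2 (blocked), now at (row=4, col=0)
  R: turn right, now facing North
  F2: move forward 2, now at (row=2, col=0)
  F4: move forward 2/4 (blocked), now at (row=0, col=0)
  L: turn left, now facing West
  F3: move forward 0/3 (blocked), now at (row=0, col=0)
  F5: move forward 0/5 (blocked), now at (row=0, col=0)
  R: turn right, now facing North
  L: turn left, now facing West
  R: turn right, now facing North
Final: (row=0, col=0), facing North

Answer: Final position: (row=0, col=0), facing North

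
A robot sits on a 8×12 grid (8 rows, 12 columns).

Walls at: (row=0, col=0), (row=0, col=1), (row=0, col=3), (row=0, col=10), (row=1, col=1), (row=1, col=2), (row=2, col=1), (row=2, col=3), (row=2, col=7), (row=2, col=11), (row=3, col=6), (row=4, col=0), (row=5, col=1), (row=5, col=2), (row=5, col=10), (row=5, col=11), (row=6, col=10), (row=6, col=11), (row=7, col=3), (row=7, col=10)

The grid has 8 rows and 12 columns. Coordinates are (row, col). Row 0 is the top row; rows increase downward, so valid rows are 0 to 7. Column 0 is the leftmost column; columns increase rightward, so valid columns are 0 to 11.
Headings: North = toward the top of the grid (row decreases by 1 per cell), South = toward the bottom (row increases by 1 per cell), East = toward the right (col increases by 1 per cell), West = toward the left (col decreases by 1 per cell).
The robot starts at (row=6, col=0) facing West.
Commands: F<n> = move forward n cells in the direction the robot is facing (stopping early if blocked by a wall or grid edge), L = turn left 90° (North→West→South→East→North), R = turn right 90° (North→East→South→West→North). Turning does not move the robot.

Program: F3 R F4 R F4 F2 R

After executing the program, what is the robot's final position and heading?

Start: (row=6, col=0), facing West
  F3: move forward 0/3 (blocked), now at (row=6, col=0)
  R: turn right, now facing North
  F4: move forward 1/4 (blocked), now at (row=5, col=0)
  R: turn right, now facing East
  F4: move forward 0/4 (blocked), now at (row=5, col=0)
  F2: move forward 0/2 (blocked), now at (row=5, col=0)
  R: turn right, now facing South
Final: (row=5, col=0), facing South

Answer: Final position: (row=5, col=0), facing South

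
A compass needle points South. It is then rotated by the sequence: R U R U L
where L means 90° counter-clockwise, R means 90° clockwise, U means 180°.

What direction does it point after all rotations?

Answer: Final heading: West

Derivation:
Start: South
  R (right (90° clockwise)) -> West
  U (U-turn (180°)) -> East
  R (right (90° clockwise)) -> South
  U (U-turn (180°)) -> North
  L (left (90° counter-clockwise)) -> West
Final: West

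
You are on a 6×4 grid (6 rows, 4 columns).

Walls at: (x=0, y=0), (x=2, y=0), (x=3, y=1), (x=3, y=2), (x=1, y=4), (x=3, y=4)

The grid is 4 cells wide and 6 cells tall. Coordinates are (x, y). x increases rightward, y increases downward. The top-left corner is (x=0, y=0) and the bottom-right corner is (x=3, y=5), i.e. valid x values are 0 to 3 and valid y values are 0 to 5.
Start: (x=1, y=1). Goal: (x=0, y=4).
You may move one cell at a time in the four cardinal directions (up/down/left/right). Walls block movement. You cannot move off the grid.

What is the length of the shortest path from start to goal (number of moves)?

BFS from (x=1, y=1) until reaching (x=0, y=4):
  Distance 0: (x=1, y=1)
  Distance 1: (x=1, y=0), (x=0, y=1), (x=2, y=1), (x=1, y=2)
  Distance 2: (x=0, y=2), (x=2, y=2), (x=1, y=3)
  Distance 3: (x=0, y=3), (x=2, y=3)
  Distance 4: (x=3, y=3), (x=0, y=4), (x=2, y=4)  <- goal reached here
One shortest path (4 moves): (x=1, y=1) -> (x=0, y=1) -> (x=0, y=2) -> (x=0, y=3) -> (x=0, y=4)

Answer: Shortest path length: 4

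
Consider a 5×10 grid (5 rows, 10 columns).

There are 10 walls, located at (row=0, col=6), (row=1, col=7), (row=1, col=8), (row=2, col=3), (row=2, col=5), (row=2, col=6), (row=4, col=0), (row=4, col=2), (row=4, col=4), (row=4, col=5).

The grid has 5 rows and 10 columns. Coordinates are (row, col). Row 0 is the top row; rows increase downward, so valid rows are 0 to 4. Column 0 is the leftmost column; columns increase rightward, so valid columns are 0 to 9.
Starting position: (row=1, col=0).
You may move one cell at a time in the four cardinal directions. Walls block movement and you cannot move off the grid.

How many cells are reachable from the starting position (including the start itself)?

BFS flood-fill from (row=1, col=0):
  Distance 0: (row=1, col=0)
  Distance 1: (row=0, col=0), (row=1, col=1), (row=2, col=0)
  Distance 2: (row=0, col=1), (row=1, col=2), (row=2, col=1), (row=3, col=0)
  Distance 3: (row=0, col=2), (row=1, col=3), (row=2, col=2), (row=3, col=1)
  Distance 4: (row=0, col=3), (row=1, col=4), (row=3, col=2), (row=4, col=1)
  Distance 5: (row=0, col=4), (row=1, col=5), (row=2, col=4), (row=3, col=3)
  Distance 6: (row=0, col=5), (row=1, col=6), (row=3, col=4), (row=4, col=3)
  Distance 7: (row=3, col=5)
  Distance 8: (row=3, col=6)
  Distance 9: (row=3, col=7), (row=4, col=6)
  Distance 10: (row=2, col=7), (row=3, col=8), (row=4, col=7)
  Distance 11: (row=2, col=8), (row=3, col=9), (row=4, col=8)
  Distance 12: (row=2, col=9), (row=4, col=9)
  Distance 13: (row=1, col=9)
  Distance 14: (row=0, col=9)
  Distance 15: (row=0, col=8)
  Distance 16: (row=0, col=7)
Total reachable: 40 (grid has 40 open cells total)

Answer: Reachable cells: 40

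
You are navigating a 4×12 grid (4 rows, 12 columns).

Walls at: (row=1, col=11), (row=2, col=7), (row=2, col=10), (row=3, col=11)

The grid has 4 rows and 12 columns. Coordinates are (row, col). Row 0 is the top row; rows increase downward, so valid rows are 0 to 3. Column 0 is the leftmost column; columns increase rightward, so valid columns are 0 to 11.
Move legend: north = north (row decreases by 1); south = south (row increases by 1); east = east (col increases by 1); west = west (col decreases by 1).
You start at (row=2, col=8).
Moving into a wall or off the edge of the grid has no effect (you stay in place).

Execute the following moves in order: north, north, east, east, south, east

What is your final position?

Start: (row=2, col=8)
  north (north): (row=2, col=8) -> (row=1, col=8)
  north (north): (row=1, col=8) -> (row=0, col=8)
  east (east): (row=0, col=8) -> (row=0, col=9)
  east (east): (row=0, col=9) -> (row=0, col=10)
  south (south): (row=0, col=10) -> (row=1, col=10)
  east (east): blocked, stay at (row=1, col=10)
Final: (row=1, col=10)

Answer: Final position: (row=1, col=10)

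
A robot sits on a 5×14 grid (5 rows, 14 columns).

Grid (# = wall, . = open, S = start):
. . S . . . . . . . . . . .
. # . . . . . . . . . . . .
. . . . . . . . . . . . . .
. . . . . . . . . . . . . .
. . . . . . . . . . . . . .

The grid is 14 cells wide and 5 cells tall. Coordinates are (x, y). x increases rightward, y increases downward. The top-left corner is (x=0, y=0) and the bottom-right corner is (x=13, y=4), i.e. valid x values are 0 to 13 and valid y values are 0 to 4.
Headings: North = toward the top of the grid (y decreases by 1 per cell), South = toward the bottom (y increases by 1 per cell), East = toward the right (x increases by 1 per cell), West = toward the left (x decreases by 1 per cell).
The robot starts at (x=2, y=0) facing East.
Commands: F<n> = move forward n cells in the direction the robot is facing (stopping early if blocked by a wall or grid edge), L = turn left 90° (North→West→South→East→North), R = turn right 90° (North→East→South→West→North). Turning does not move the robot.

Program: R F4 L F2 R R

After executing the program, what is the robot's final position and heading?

Start: (x=2, y=0), facing East
  R: turn right, now facing South
  F4: move forward 4, now at (x=2, y=4)
  L: turn left, now facing East
  F2: move forward 2, now at (x=4, y=4)
  R: turn right, now facing South
  R: turn right, now facing West
Final: (x=4, y=4), facing West

Answer: Final position: (x=4, y=4), facing West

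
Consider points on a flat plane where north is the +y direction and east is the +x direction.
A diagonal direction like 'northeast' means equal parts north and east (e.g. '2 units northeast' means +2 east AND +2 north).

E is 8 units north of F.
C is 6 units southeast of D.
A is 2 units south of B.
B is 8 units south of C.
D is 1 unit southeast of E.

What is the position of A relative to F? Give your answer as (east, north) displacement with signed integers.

Place F at the origin (east=0, north=0).
  E is 8 units north of F: delta (east=+0, north=+8); E at (east=0, north=8).
  D is 1 unit southeast of E: delta (east=+1, north=-1); D at (east=1, north=7).
  C is 6 units southeast of D: delta (east=+6, north=-6); C at (east=7, north=1).
  B is 8 units south of C: delta (east=+0, north=-8); B at (east=7, north=-7).
  A is 2 units south of B: delta (east=+0, north=-2); A at (east=7, north=-9).
Therefore A relative to F: (east=7, north=-9).

Answer: A is at (east=7, north=-9) relative to F.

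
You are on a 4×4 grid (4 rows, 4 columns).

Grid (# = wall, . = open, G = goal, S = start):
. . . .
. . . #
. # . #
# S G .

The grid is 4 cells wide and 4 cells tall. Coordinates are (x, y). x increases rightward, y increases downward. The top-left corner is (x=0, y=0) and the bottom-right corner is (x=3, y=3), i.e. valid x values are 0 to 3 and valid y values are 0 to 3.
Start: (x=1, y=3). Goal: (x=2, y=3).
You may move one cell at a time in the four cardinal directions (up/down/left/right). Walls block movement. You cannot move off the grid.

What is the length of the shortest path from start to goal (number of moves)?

Answer: Shortest path length: 1

Derivation:
BFS from (x=1, y=3) until reaching (x=2, y=3):
  Distance 0: (x=1, y=3)
  Distance 1: (x=2, y=3)  <- goal reached here
One shortest path (1 moves): (x=1, y=3) -> (x=2, y=3)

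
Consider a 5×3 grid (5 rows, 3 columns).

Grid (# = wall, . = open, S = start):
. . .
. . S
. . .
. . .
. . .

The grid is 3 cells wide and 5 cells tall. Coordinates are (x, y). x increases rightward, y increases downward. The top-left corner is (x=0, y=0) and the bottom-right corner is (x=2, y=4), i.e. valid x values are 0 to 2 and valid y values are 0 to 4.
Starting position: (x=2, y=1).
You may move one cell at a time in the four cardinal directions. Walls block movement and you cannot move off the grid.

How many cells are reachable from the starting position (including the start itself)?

Answer: Reachable cells: 15

Derivation:
BFS flood-fill from (x=2, y=1):
  Distance 0: (x=2, y=1)
  Distance 1: (x=2, y=0), (x=1, y=1), (x=2, y=2)
  Distance 2: (x=1, y=0), (x=0, y=1), (x=1, y=2), (x=2, y=3)
  Distance 3: (x=0, y=0), (x=0, y=2), (x=1, y=3), (x=2, y=4)
  Distance 4: (x=0, y=3), (x=1, y=4)
  Distance 5: (x=0, y=4)
Total reachable: 15 (grid has 15 open cells total)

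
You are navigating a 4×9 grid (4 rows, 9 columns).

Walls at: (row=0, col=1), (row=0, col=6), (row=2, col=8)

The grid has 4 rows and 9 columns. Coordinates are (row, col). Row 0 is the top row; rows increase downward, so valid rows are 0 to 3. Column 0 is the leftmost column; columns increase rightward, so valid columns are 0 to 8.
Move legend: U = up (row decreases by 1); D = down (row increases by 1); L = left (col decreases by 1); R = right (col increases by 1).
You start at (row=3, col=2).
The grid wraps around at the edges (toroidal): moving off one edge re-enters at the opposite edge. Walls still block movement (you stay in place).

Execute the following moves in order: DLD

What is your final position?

Start: (row=3, col=2)
  D (down): (row=3, col=2) -> (row=0, col=2)
  L (left): blocked, stay at (row=0, col=2)
  D (down): (row=0, col=2) -> (row=1, col=2)
Final: (row=1, col=2)

Answer: Final position: (row=1, col=2)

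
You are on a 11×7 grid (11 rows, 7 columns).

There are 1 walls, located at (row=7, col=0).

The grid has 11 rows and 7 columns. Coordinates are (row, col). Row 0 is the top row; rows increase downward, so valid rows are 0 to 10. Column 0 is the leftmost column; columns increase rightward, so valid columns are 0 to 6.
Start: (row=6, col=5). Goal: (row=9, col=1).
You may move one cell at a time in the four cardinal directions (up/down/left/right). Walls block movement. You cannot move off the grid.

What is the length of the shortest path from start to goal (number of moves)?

Answer: Shortest path length: 7

Derivation:
BFS from (row=6, col=5) until reaching (row=9, col=1):
  Distance 0: (row=6, col=5)
  Distance 1: (row=5, col=5), (row=6, col=4), (row=6, col=6), (row=7, col=5)
  Distance 2: (row=4, col=5), (row=5, col=4), (row=5, col=6), (row=6, col=3), (row=7, col=4), (row=7, col=6), (row=8, col=5)
  Distance 3: (row=3, col=5), (row=4, col=4), (row=4, col=6), (row=5, col=3), (row=6, col=2), (row=7, col=3), (row=8, col=4), (row=8, col=6), (row=9, col=5)
  Distance 4: (row=2, col=5), (row=3, col=4), (row=3, col=6), (row=4, col=3), (row=5, col=2), (row=6, col=1), (row=7, col=2), (row=8, col=3), (row=9, col=4), (row=9, col=6), (row=10, col=5)
  Distance 5: (row=1, col=5), (row=2, col=4), (row=2, col=6), (row=3, col=3), (row=4, col=2), (row=5, col=1), (row=6, col=0), (row=7, col=1), (row=8, col=2), (row=9, col=3), (row=10, col=4), (row=10, col=6)
  Distance 6: (row=0, col=5), (row=1, col=4), (row=1, col=6), (row=2, col=3), (row=3, col=2), (row=4, col=1), (row=5, col=0), (row=8, col=1), (row=9, col=2), (row=10, col=3)
  Distance 7: (row=0, col=4), (row=0, col=6), (row=1, col=3), (row=2, col=2), (row=3, col=1), (row=4, col=0), (row=8, col=0), (row=9, col=1), (row=10, col=2)  <- goal reached here
One shortest path (7 moves): (row=6, col=5) -> (row=6, col=4) -> (row=6, col=3) -> (row=6, col=2) -> (row=6, col=1) -> (row=7, col=1) -> (row=8, col=1) -> (row=9, col=1)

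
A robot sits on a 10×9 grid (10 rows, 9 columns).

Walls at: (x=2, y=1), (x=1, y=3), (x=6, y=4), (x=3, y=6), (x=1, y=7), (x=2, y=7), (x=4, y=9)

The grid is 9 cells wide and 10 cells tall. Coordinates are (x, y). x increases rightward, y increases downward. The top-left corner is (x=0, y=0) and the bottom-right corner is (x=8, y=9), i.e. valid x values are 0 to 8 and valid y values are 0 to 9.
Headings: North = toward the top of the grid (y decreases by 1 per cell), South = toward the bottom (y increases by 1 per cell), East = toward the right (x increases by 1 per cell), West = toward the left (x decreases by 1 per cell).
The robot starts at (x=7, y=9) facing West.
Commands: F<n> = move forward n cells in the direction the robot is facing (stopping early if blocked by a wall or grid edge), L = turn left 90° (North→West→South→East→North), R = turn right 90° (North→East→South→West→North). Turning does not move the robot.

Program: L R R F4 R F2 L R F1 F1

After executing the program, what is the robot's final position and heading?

Answer: Final position: (x=8, y=5), facing East

Derivation:
Start: (x=7, y=9), facing West
  L: turn left, now facing South
  R: turn right, now facing West
  R: turn right, now facing North
  F4: move forward 4, now at (x=7, y=5)
  R: turn right, now facing East
  F2: move forward 1/2 (blocked), now at (x=8, y=5)
  L: turn left, now facing North
  R: turn right, now facing East
  F1: move forward 0/1 (blocked), now at (x=8, y=5)
  F1: move forward 0/1 (blocked), now at (x=8, y=5)
Final: (x=8, y=5), facing East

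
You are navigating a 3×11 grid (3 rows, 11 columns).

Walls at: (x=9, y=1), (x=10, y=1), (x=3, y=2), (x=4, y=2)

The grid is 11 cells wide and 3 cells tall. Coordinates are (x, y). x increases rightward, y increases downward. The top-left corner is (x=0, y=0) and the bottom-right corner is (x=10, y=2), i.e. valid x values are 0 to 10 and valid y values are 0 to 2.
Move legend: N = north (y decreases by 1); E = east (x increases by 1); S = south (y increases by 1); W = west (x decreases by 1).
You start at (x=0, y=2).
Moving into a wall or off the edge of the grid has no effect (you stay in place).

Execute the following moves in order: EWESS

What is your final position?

Start: (x=0, y=2)
  E (east): (x=0, y=2) -> (x=1, y=2)
  W (west): (x=1, y=2) -> (x=0, y=2)
  E (east): (x=0, y=2) -> (x=1, y=2)
  S (south): blocked, stay at (x=1, y=2)
  S (south): blocked, stay at (x=1, y=2)
Final: (x=1, y=2)

Answer: Final position: (x=1, y=2)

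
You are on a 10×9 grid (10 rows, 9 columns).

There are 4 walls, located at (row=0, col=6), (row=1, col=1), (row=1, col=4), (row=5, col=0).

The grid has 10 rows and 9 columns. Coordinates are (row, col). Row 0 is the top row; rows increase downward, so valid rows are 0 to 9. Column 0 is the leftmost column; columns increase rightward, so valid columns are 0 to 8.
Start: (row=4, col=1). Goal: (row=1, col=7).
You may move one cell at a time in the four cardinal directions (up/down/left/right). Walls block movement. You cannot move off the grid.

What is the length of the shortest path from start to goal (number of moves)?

BFS from (row=4, col=1) until reaching (row=1, col=7):
  Distance 0: (row=4, col=1)
  Distance 1: (row=3, col=1), (row=4, col=0), (row=4, col=2), (row=5, col=1)
  Distance 2: (row=2, col=1), (row=3, col=0), (row=3, col=2), (row=4, col=3), (row=5, col=2), (row=6, col=1)
  Distance 3: (row=2, col=0), (row=2, col=2), (row=3, col=3), (row=4, col=4), (row=5, col=3), (row=6, col=0), (row=6, col=2), (row=7, col=1)
  Distance 4: (row=1, col=0), (row=1, col=2), (row=2, col=3), (row=3, col=4), (row=4, col=5), (row=5, col=4), (row=6, col=3), (row=7, col=0), (row=7, col=2), (row=8, col=1)
  Distance 5: (row=0, col=0), (row=0, col=2), (row=1, col=3), (row=2, col=4), (row=3, col=5), (row=4, col=6), (row=5, col=5), (row=6, col=4), (row=7, col=3), (row=8, col=0), (row=8, col=2), (row=9, col=1)
  Distance 6: (row=0, col=1), (row=0, col=3), (row=2, col=5), (row=3, col=6), (row=4, col=7), (row=5, col=6), (row=6, col=5), (row=7, col=4), (row=8, col=3), (row=9, col=0), (row=9, col=2)
  Distance 7: (row=0, col=4), (row=1, col=5), (row=2, col=6), (row=3, col=7), (row=4, col=8), (row=5, col=7), (row=6, col=6), (row=7, col=5), (row=8, col=4), (row=9, col=3)
  Distance 8: (row=0, col=5), (row=1, col=6), (row=2, col=7), (row=3, col=8), (row=5, col=8), (row=6, col=7), (row=7, col=6), (row=8, col=5), (row=9, col=4)
  Distance 9: (row=1, col=7), (row=2, col=8), (row=6, col=8), (row=7, col=7), (row=8, col=6), (row=9, col=5)  <- goal reached here
One shortest path (9 moves): (row=4, col=1) -> (row=4, col=2) -> (row=4, col=3) -> (row=4, col=4) -> (row=4, col=5) -> (row=4, col=6) -> (row=4, col=7) -> (row=3, col=7) -> (row=2, col=7) -> (row=1, col=7)

Answer: Shortest path length: 9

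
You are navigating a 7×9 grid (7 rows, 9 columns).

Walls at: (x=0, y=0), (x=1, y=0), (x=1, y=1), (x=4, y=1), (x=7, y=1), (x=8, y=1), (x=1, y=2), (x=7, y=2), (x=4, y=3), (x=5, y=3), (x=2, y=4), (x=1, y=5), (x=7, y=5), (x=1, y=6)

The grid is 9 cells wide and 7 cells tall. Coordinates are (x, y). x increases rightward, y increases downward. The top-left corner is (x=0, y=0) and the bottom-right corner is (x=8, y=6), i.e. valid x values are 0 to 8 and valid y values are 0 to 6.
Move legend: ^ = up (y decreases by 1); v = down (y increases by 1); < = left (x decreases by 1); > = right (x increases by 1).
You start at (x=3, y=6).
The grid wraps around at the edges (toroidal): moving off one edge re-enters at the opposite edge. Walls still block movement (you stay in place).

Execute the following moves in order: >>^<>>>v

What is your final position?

Start: (x=3, y=6)
  > (right): (x=3, y=6) -> (x=4, y=6)
  > (right): (x=4, y=6) -> (x=5, y=6)
  ^ (up): (x=5, y=6) -> (x=5, y=5)
  < (left): (x=5, y=5) -> (x=4, y=5)
  > (right): (x=4, y=5) -> (x=5, y=5)
  > (right): (x=5, y=5) -> (x=6, y=5)
  > (right): blocked, stay at (x=6, y=5)
  v (down): (x=6, y=5) -> (x=6, y=6)
Final: (x=6, y=6)

Answer: Final position: (x=6, y=6)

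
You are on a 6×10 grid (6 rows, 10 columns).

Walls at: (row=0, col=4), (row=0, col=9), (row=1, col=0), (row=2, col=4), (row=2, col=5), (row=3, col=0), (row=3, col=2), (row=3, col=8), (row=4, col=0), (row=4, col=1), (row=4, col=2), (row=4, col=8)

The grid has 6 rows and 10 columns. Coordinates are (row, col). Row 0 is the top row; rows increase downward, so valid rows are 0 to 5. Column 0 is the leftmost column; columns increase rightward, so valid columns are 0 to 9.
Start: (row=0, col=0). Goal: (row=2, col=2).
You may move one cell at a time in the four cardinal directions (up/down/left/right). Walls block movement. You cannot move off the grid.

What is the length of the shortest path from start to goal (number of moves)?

BFS from (row=0, col=0) until reaching (row=2, col=2):
  Distance 0: (row=0, col=0)
  Distance 1: (row=0, col=1)
  Distance 2: (row=0, col=2), (row=1, col=1)
  Distance 3: (row=0, col=3), (row=1, col=2), (row=2, col=1)
  Distance 4: (row=1, col=3), (row=2, col=0), (row=2, col=2), (row=3, col=1)  <- goal reached here
One shortest path (4 moves): (row=0, col=0) -> (row=0, col=1) -> (row=0, col=2) -> (row=1, col=2) -> (row=2, col=2)

Answer: Shortest path length: 4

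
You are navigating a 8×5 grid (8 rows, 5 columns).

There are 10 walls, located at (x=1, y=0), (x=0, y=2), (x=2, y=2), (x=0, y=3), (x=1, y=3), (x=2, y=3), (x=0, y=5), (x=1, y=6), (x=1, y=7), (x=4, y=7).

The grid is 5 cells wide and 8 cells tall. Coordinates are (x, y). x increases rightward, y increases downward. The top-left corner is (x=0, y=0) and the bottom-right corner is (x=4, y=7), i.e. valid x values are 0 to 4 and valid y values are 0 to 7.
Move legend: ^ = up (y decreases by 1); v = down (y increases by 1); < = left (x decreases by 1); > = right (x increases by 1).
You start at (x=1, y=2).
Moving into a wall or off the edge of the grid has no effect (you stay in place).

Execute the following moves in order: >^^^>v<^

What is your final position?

Start: (x=1, y=2)
  > (right): blocked, stay at (x=1, y=2)
  ^ (up): (x=1, y=2) -> (x=1, y=1)
  ^ (up): blocked, stay at (x=1, y=1)
  ^ (up): blocked, stay at (x=1, y=1)
  > (right): (x=1, y=1) -> (x=2, y=1)
  v (down): blocked, stay at (x=2, y=1)
  < (left): (x=2, y=1) -> (x=1, y=1)
  ^ (up): blocked, stay at (x=1, y=1)
Final: (x=1, y=1)

Answer: Final position: (x=1, y=1)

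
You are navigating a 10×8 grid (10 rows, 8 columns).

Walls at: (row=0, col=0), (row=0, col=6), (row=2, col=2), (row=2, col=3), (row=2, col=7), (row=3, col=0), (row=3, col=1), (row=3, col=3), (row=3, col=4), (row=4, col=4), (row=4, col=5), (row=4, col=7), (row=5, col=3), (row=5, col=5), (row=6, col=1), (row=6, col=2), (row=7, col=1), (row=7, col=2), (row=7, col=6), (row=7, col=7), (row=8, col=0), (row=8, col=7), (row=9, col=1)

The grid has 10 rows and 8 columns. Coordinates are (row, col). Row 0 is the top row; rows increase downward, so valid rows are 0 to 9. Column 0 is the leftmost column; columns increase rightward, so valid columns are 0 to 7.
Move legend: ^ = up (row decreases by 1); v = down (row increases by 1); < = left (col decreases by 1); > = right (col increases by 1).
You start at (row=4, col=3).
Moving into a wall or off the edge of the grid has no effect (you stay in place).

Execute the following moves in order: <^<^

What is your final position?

Answer: Final position: (row=3, col=2)

Derivation:
Start: (row=4, col=3)
  < (left): (row=4, col=3) -> (row=4, col=2)
  ^ (up): (row=4, col=2) -> (row=3, col=2)
  < (left): blocked, stay at (row=3, col=2)
  ^ (up): blocked, stay at (row=3, col=2)
Final: (row=3, col=2)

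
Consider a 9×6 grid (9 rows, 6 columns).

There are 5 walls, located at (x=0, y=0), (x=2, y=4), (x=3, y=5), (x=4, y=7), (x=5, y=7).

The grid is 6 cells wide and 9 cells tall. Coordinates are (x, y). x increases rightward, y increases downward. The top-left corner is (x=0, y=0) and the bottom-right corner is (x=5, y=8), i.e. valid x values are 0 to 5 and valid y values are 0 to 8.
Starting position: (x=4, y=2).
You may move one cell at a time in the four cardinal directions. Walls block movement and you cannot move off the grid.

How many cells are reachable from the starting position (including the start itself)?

Answer: Reachable cells: 49

Derivation:
BFS flood-fill from (x=4, y=2):
  Distance 0: (x=4, y=2)
  Distance 1: (x=4, y=1), (x=3, y=2), (x=5, y=2), (x=4, y=3)
  Distance 2: (x=4, y=0), (x=3, y=1), (x=5, y=1), (x=2, y=2), (x=3, y=3), (x=5, y=3), (x=4, y=4)
  Distance 3: (x=3, y=0), (x=5, y=0), (x=2, y=1), (x=1, y=2), (x=2, y=3), (x=3, y=4), (x=5, y=4), (x=4, y=5)
  Distance 4: (x=2, y=0), (x=1, y=1), (x=0, y=2), (x=1, y=3), (x=5, y=5), (x=4, y=6)
  Distance 5: (x=1, y=0), (x=0, y=1), (x=0, y=3), (x=1, y=4), (x=3, y=6), (x=5, y=6)
  Distance 6: (x=0, y=4), (x=1, y=5), (x=2, y=6), (x=3, y=7)
  Distance 7: (x=0, y=5), (x=2, y=5), (x=1, y=6), (x=2, y=7), (x=3, y=8)
  Distance 8: (x=0, y=6), (x=1, y=7), (x=2, y=8), (x=4, y=8)
  Distance 9: (x=0, y=7), (x=1, y=8), (x=5, y=8)
  Distance 10: (x=0, y=8)
Total reachable: 49 (grid has 49 open cells total)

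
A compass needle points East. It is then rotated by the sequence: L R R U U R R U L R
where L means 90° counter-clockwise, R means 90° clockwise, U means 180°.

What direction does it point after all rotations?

Start: East
  L (left (90° counter-clockwise)) -> North
  R (right (90° clockwise)) -> East
  R (right (90° clockwise)) -> South
  U (U-turn (180°)) -> North
  U (U-turn (180°)) -> South
  R (right (90° clockwise)) -> West
  R (right (90° clockwise)) -> North
  U (U-turn (180°)) -> South
  L (left (90° counter-clockwise)) -> East
  R (right (90° clockwise)) -> South
Final: South

Answer: Final heading: South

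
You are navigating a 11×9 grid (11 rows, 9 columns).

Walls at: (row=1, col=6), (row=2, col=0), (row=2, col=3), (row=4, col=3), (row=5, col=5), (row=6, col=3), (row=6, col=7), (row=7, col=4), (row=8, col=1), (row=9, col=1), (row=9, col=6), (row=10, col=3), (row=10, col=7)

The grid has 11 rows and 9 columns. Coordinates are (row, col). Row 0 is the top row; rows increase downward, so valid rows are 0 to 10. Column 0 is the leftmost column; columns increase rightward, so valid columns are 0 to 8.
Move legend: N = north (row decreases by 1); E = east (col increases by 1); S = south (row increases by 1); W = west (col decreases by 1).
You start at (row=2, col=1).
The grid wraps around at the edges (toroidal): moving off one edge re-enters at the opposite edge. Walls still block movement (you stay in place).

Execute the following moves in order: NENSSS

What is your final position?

Answer: Final position: (row=3, col=2)

Derivation:
Start: (row=2, col=1)
  N (north): (row=2, col=1) -> (row=1, col=1)
  E (east): (row=1, col=1) -> (row=1, col=2)
  N (north): (row=1, col=2) -> (row=0, col=2)
  S (south): (row=0, col=2) -> (row=1, col=2)
  S (south): (row=1, col=2) -> (row=2, col=2)
  S (south): (row=2, col=2) -> (row=3, col=2)
Final: (row=3, col=2)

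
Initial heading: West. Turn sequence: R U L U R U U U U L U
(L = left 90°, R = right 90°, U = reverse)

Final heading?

Start: West
  R (right (90° clockwise)) -> North
  U (U-turn (180°)) -> South
  L (left (90° counter-clockwise)) -> East
  U (U-turn (180°)) -> West
  R (right (90° clockwise)) -> North
  U (U-turn (180°)) -> South
  U (U-turn (180°)) -> North
  U (U-turn (180°)) -> South
  U (U-turn (180°)) -> North
  L (left (90° counter-clockwise)) -> West
  U (U-turn (180°)) -> East
Final: East

Answer: Final heading: East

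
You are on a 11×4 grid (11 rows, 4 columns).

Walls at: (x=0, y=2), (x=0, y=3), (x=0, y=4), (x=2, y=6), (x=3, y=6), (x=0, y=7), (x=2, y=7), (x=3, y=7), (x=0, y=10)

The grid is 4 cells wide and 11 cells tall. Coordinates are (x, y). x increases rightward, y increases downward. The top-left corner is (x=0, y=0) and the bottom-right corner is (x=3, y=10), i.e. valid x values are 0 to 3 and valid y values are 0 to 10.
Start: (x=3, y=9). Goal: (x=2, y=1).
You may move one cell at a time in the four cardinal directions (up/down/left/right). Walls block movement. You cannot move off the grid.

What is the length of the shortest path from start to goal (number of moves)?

Answer: Shortest path length: 11

Derivation:
BFS from (x=3, y=9) until reaching (x=2, y=1):
  Distance 0: (x=3, y=9)
  Distance 1: (x=3, y=8), (x=2, y=9), (x=3, y=10)
  Distance 2: (x=2, y=8), (x=1, y=9), (x=2, y=10)
  Distance 3: (x=1, y=8), (x=0, y=9), (x=1, y=10)
  Distance 4: (x=1, y=7), (x=0, y=8)
  Distance 5: (x=1, y=6)
  Distance 6: (x=1, y=5), (x=0, y=6)
  Distance 7: (x=1, y=4), (x=0, y=5), (x=2, y=5)
  Distance 8: (x=1, y=3), (x=2, y=4), (x=3, y=5)
  Distance 9: (x=1, y=2), (x=2, y=3), (x=3, y=4)
  Distance 10: (x=1, y=1), (x=2, y=2), (x=3, y=3)
  Distance 11: (x=1, y=0), (x=0, y=1), (x=2, y=1), (x=3, y=2)  <- goal reached here
One shortest path (11 moves): (x=3, y=9) -> (x=2, y=9) -> (x=1, y=9) -> (x=1, y=8) -> (x=1, y=7) -> (x=1, y=6) -> (x=1, y=5) -> (x=2, y=5) -> (x=2, y=4) -> (x=2, y=3) -> (x=2, y=2) -> (x=2, y=1)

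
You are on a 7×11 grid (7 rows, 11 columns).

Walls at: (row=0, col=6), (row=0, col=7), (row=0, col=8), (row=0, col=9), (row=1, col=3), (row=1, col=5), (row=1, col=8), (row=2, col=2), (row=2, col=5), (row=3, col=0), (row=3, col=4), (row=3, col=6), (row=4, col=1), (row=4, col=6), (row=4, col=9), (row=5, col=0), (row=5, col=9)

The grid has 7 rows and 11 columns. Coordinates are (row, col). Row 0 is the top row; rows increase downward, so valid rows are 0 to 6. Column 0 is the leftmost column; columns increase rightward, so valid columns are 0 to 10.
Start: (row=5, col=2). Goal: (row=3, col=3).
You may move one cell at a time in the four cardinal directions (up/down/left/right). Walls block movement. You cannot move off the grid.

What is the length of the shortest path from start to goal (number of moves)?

BFS from (row=5, col=2) until reaching (row=3, col=3):
  Distance 0: (row=5, col=2)
  Distance 1: (row=4, col=2), (row=5, col=1), (row=5, col=3), (row=6, col=2)
  Distance 2: (row=3, col=2), (row=4, col=3), (row=5, col=4), (row=6, col=1), (row=6, col=3)
  Distance 3: (row=3, col=1), (row=3, col=3), (row=4, col=4), (row=5, col=5), (row=6, col=0), (row=6, col=4)  <- goal reached here
One shortest path (3 moves): (row=5, col=2) -> (row=5, col=3) -> (row=4, col=3) -> (row=3, col=3)

Answer: Shortest path length: 3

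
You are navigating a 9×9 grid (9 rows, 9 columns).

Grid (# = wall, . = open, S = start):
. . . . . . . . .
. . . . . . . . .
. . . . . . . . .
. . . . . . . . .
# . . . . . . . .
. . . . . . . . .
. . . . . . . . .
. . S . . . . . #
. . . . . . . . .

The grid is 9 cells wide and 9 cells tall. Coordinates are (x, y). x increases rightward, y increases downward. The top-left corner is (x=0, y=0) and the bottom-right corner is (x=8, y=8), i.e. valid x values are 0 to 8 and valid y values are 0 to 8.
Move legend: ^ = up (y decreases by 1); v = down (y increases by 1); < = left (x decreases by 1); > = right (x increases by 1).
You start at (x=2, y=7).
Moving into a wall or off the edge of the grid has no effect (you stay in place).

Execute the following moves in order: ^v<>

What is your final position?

Start: (x=2, y=7)
  ^ (up): (x=2, y=7) -> (x=2, y=6)
  v (down): (x=2, y=6) -> (x=2, y=7)
  < (left): (x=2, y=7) -> (x=1, y=7)
  > (right): (x=1, y=7) -> (x=2, y=7)
Final: (x=2, y=7)

Answer: Final position: (x=2, y=7)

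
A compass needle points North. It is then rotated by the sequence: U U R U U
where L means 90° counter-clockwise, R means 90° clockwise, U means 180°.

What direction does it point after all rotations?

Answer: Final heading: East

Derivation:
Start: North
  U (U-turn (180°)) -> South
  U (U-turn (180°)) -> North
  R (right (90° clockwise)) -> East
  U (U-turn (180°)) -> West
  U (U-turn (180°)) -> East
Final: East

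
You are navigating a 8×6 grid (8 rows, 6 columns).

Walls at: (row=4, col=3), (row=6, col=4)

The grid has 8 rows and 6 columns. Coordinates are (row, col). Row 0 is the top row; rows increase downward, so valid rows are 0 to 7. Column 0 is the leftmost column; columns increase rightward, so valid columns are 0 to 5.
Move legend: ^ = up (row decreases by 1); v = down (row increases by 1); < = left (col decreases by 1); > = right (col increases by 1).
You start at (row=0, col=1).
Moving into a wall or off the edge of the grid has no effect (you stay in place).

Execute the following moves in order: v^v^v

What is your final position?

Answer: Final position: (row=1, col=1)

Derivation:
Start: (row=0, col=1)
  v (down): (row=0, col=1) -> (row=1, col=1)
  ^ (up): (row=1, col=1) -> (row=0, col=1)
  v (down): (row=0, col=1) -> (row=1, col=1)
  ^ (up): (row=1, col=1) -> (row=0, col=1)
  v (down): (row=0, col=1) -> (row=1, col=1)
Final: (row=1, col=1)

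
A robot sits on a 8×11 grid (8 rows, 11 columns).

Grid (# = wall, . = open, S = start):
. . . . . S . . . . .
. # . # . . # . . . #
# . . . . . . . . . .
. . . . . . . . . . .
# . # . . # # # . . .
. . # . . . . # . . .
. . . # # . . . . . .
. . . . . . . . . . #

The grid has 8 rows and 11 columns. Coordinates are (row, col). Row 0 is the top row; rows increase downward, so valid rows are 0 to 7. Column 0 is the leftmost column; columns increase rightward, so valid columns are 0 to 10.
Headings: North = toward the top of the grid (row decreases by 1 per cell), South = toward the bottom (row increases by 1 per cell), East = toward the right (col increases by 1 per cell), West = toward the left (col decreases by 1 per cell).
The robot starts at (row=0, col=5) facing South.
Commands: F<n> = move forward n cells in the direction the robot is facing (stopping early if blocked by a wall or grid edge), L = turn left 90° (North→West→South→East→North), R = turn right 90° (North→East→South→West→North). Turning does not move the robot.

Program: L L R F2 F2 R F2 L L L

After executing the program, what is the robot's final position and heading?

Answer: Final position: (row=2, col=9), facing West

Derivation:
Start: (row=0, col=5), facing South
  L: turn left, now facing East
  L: turn left, now facing North
  R: turn right, now facing East
  F2: move forward 2, now at (row=0, col=7)
  F2: move forward 2, now at (row=0, col=9)
  R: turn right, now facing South
  F2: move forward 2, now at (row=2, col=9)
  L: turn left, now facing East
  L: turn left, now facing North
  L: turn left, now facing West
Final: (row=2, col=9), facing West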